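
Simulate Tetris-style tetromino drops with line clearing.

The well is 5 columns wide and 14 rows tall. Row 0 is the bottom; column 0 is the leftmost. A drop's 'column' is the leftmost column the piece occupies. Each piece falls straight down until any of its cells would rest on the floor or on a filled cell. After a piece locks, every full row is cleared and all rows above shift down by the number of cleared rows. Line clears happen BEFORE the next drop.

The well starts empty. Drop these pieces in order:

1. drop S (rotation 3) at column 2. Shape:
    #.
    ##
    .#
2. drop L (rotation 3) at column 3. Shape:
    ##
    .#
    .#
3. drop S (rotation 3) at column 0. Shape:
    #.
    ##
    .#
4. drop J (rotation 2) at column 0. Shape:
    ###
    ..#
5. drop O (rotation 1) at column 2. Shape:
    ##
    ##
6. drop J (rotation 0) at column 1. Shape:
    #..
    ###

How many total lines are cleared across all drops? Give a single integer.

Answer: 1

Derivation:
Drop 1: S rot3 at col 2 lands with bottom-row=0; cleared 0 line(s) (total 0); column heights now [0 0 3 2 0], max=3
Drop 2: L rot3 at col 3 lands with bottom-row=0; cleared 0 line(s) (total 0); column heights now [0 0 3 3 3], max=3
Drop 3: S rot3 at col 0 lands with bottom-row=0; cleared 1 line(s) (total 1); column heights now [2 1 2 2 2], max=2
Drop 4: J rot2 at col 0 lands with bottom-row=2; cleared 0 line(s) (total 1); column heights now [4 4 4 2 2], max=4
Drop 5: O rot1 at col 2 lands with bottom-row=4; cleared 0 line(s) (total 1); column heights now [4 4 6 6 2], max=6
Drop 6: J rot0 at col 1 lands with bottom-row=6; cleared 0 line(s) (total 1); column heights now [4 8 7 7 2], max=8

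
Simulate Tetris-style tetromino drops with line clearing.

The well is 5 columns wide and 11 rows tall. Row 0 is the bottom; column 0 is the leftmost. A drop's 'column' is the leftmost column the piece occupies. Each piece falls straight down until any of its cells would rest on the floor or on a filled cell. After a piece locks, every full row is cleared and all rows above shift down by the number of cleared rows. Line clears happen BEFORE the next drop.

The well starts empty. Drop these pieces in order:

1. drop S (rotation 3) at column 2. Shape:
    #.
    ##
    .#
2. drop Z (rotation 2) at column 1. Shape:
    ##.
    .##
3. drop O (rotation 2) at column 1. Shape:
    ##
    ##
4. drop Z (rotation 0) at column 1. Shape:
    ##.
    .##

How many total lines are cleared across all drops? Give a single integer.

Drop 1: S rot3 at col 2 lands with bottom-row=0; cleared 0 line(s) (total 0); column heights now [0 0 3 2 0], max=3
Drop 2: Z rot2 at col 1 lands with bottom-row=3; cleared 0 line(s) (total 0); column heights now [0 5 5 4 0], max=5
Drop 3: O rot2 at col 1 lands with bottom-row=5; cleared 0 line(s) (total 0); column heights now [0 7 7 4 0], max=7
Drop 4: Z rot0 at col 1 lands with bottom-row=7; cleared 0 line(s) (total 0); column heights now [0 9 9 8 0], max=9

Answer: 0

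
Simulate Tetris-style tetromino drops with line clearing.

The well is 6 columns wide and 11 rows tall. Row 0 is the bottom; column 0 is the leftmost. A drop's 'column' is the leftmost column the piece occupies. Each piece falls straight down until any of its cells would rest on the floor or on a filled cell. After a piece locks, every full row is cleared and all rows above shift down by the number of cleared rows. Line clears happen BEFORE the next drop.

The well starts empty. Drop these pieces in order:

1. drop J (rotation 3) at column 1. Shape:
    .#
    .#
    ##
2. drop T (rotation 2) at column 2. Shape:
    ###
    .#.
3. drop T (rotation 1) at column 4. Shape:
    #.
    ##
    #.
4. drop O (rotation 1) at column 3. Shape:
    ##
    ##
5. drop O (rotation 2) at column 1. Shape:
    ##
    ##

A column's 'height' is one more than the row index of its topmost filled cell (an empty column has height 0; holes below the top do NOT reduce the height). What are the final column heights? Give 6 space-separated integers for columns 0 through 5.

Drop 1: J rot3 at col 1 lands with bottom-row=0; cleared 0 line(s) (total 0); column heights now [0 1 3 0 0 0], max=3
Drop 2: T rot2 at col 2 lands with bottom-row=2; cleared 0 line(s) (total 0); column heights now [0 1 4 4 4 0], max=4
Drop 3: T rot1 at col 4 lands with bottom-row=4; cleared 0 line(s) (total 0); column heights now [0 1 4 4 7 6], max=7
Drop 4: O rot1 at col 3 lands with bottom-row=7; cleared 0 line(s) (total 0); column heights now [0 1 4 9 9 6], max=9
Drop 5: O rot2 at col 1 lands with bottom-row=4; cleared 0 line(s) (total 0); column heights now [0 6 6 9 9 6], max=9

Answer: 0 6 6 9 9 6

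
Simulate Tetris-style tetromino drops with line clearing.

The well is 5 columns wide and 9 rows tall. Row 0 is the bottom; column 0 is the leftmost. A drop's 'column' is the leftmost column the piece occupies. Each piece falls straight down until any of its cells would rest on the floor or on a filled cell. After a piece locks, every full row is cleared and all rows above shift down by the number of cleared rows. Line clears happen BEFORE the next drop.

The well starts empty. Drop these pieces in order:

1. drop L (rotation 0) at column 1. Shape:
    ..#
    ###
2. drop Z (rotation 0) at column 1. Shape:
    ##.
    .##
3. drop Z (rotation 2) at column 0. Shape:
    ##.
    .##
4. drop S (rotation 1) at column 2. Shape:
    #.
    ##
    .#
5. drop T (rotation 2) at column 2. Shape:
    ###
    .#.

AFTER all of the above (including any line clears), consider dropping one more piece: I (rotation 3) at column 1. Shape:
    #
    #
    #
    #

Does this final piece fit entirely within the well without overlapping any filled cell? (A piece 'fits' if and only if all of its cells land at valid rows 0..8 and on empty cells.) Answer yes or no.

Drop 1: L rot0 at col 1 lands with bottom-row=0; cleared 0 line(s) (total 0); column heights now [0 1 1 2 0], max=2
Drop 2: Z rot0 at col 1 lands with bottom-row=2; cleared 0 line(s) (total 0); column heights now [0 4 4 3 0], max=4
Drop 3: Z rot2 at col 0 lands with bottom-row=4; cleared 0 line(s) (total 0); column heights now [6 6 5 3 0], max=6
Drop 4: S rot1 at col 2 lands with bottom-row=4; cleared 0 line(s) (total 0); column heights now [6 6 7 6 0], max=7
Drop 5: T rot2 at col 2 lands with bottom-row=6; cleared 0 line(s) (total 0); column heights now [6 6 8 8 8], max=8
Test piece I rot3 at col 1 (width 1): heights before test = [6 6 8 8 8]; fits = False

Answer: no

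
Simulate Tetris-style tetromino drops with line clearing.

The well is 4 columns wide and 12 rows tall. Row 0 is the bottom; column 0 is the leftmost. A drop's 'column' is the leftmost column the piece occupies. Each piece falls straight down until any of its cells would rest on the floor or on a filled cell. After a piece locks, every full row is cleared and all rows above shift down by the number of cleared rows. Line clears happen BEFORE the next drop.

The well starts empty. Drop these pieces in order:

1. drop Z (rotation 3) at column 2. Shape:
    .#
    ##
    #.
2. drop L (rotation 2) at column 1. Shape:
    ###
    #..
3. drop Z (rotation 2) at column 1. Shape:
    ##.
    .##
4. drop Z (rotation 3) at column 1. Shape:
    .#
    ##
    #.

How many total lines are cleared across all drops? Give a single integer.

Drop 1: Z rot3 at col 2 lands with bottom-row=0; cleared 0 line(s) (total 0); column heights now [0 0 2 3], max=3
Drop 2: L rot2 at col 1 lands with bottom-row=2; cleared 0 line(s) (total 0); column heights now [0 4 4 4], max=4
Drop 3: Z rot2 at col 1 lands with bottom-row=4; cleared 0 line(s) (total 0); column heights now [0 6 6 5], max=6
Drop 4: Z rot3 at col 1 lands with bottom-row=6; cleared 0 line(s) (total 0); column heights now [0 8 9 5], max=9

Answer: 0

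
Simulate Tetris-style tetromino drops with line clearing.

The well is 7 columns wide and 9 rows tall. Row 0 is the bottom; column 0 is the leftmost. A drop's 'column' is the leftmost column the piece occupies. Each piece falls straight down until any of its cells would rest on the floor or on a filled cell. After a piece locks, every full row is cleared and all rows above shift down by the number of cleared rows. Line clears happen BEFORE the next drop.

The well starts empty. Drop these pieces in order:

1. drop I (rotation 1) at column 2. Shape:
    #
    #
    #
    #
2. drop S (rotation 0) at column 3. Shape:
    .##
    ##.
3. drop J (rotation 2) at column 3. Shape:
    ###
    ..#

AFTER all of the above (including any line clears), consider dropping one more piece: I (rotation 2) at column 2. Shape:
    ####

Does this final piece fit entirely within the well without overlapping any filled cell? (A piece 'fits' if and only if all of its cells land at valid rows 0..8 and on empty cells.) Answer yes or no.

Drop 1: I rot1 at col 2 lands with bottom-row=0; cleared 0 line(s) (total 0); column heights now [0 0 4 0 0 0 0], max=4
Drop 2: S rot0 at col 3 lands with bottom-row=0; cleared 0 line(s) (total 0); column heights now [0 0 4 1 2 2 0], max=4
Drop 3: J rot2 at col 3 lands with bottom-row=2; cleared 0 line(s) (total 0); column heights now [0 0 4 4 4 4 0], max=4
Test piece I rot2 at col 2 (width 4): heights before test = [0 0 4 4 4 4 0]; fits = True

Answer: yes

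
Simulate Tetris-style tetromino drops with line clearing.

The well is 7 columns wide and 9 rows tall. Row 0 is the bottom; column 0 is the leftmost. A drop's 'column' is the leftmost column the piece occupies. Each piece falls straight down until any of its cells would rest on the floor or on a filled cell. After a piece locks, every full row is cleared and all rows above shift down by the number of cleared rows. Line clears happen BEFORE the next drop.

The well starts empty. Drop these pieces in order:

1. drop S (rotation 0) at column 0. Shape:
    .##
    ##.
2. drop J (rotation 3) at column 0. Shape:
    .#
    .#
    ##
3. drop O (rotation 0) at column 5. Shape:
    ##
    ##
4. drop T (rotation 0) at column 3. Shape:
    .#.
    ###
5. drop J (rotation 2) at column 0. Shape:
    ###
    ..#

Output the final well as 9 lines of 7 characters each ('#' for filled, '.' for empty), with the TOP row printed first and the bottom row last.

Drop 1: S rot0 at col 0 lands with bottom-row=0; cleared 0 line(s) (total 0); column heights now [1 2 2 0 0 0 0], max=2
Drop 2: J rot3 at col 0 lands with bottom-row=2; cleared 0 line(s) (total 0); column heights now [3 5 2 0 0 0 0], max=5
Drop 3: O rot0 at col 5 lands with bottom-row=0; cleared 0 line(s) (total 0); column heights now [3 5 2 0 0 2 2], max=5
Drop 4: T rot0 at col 3 lands with bottom-row=2; cleared 0 line(s) (total 0); column heights now [3 5 2 3 4 3 2], max=5
Drop 5: J rot2 at col 0 lands with bottom-row=4; cleared 0 line(s) (total 0); column heights now [6 6 6 3 4 3 2], max=6

Answer: .......
.......
.......
###....
.##....
.#..#..
##.###.
.##..##
##...##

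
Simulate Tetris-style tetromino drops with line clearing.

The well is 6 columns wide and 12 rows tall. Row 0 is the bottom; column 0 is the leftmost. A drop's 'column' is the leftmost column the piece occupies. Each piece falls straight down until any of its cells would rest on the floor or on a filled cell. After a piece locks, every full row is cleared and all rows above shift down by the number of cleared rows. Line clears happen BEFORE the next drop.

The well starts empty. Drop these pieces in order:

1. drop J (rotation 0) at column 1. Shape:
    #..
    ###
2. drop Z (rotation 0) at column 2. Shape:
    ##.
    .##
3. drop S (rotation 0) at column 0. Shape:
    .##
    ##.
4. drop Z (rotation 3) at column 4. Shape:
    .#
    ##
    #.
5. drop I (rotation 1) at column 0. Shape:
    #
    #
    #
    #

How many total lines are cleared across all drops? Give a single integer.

Answer: 0

Derivation:
Drop 1: J rot0 at col 1 lands with bottom-row=0; cleared 0 line(s) (total 0); column heights now [0 2 1 1 0 0], max=2
Drop 2: Z rot0 at col 2 lands with bottom-row=1; cleared 0 line(s) (total 0); column heights now [0 2 3 3 2 0], max=3
Drop 3: S rot0 at col 0 lands with bottom-row=2; cleared 0 line(s) (total 0); column heights now [3 4 4 3 2 0], max=4
Drop 4: Z rot3 at col 4 lands with bottom-row=2; cleared 0 line(s) (total 0); column heights now [3 4 4 3 4 5], max=5
Drop 5: I rot1 at col 0 lands with bottom-row=3; cleared 0 line(s) (total 0); column heights now [7 4 4 3 4 5], max=7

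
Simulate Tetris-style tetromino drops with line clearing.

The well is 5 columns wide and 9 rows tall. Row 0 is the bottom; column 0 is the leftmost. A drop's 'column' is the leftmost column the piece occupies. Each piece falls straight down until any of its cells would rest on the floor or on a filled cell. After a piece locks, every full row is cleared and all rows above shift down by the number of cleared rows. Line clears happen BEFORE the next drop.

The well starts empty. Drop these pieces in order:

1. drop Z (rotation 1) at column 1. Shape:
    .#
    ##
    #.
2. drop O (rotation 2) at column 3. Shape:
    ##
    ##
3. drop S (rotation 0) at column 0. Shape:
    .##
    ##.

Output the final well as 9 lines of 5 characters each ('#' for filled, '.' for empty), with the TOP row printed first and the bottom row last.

Answer: .....
.....
.....
.....
.....
.##..
###..
.####
.#.##

Derivation:
Drop 1: Z rot1 at col 1 lands with bottom-row=0; cleared 0 line(s) (total 0); column heights now [0 2 3 0 0], max=3
Drop 2: O rot2 at col 3 lands with bottom-row=0; cleared 0 line(s) (total 0); column heights now [0 2 3 2 2], max=3
Drop 3: S rot0 at col 0 lands with bottom-row=2; cleared 0 line(s) (total 0); column heights now [3 4 4 2 2], max=4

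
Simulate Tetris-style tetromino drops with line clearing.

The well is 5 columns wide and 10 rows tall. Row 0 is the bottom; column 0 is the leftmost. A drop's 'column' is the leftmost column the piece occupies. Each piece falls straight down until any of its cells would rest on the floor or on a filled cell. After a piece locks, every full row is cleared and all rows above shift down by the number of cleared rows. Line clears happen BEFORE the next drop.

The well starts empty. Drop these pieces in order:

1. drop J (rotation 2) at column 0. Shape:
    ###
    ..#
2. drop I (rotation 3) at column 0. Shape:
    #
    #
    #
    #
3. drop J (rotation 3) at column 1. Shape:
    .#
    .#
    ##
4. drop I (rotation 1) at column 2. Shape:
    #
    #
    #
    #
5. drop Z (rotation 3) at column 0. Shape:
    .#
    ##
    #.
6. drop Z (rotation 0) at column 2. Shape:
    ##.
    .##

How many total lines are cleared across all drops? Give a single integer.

Drop 1: J rot2 at col 0 lands with bottom-row=0; cleared 0 line(s) (total 0); column heights now [2 2 2 0 0], max=2
Drop 2: I rot3 at col 0 lands with bottom-row=2; cleared 0 line(s) (total 0); column heights now [6 2 2 0 0], max=6
Drop 3: J rot3 at col 1 lands with bottom-row=2; cleared 0 line(s) (total 0); column heights now [6 3 5 0 0], max=6
Drop 4: I rot1 at col 2 lands with bottom-row=5; cleared 0 line(s) (total 0); column heights now [6 3 9 0 0], max=9
Drop 5: Z rot3 at col 0 lands with bottom-row=6; cleared 0 line(s) (total 0); column heights now [8 9 9 0 0], max=9
Drop 6: Z rot0 at col 2 lands with bottom-row=8; cleared 0 line(s) (total 0); column heights now [8 9 10 10 9], max=10

Answer: 0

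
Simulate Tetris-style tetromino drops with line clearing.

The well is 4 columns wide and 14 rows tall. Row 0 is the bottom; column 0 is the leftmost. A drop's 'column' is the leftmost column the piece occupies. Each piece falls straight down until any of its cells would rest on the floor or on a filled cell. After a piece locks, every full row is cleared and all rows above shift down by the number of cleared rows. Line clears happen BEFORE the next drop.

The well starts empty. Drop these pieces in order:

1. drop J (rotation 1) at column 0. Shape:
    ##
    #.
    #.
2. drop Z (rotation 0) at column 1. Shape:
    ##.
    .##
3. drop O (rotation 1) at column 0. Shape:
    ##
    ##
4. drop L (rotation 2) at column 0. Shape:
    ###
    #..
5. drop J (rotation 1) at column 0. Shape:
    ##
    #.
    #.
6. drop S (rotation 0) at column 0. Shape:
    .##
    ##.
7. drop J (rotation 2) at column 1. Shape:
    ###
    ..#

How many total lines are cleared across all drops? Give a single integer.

Answer: 1

Derivation:
Drop 1: J rot1 at col 0 lands with bottom-row=0; cleared 0 line(s) (total 0); column heights now [3 3 0 0], max=3
Drop 2: Z rot0 at col 1 lands with bottom-row=2; cleared 1 line(s) (total 1); column heights now [2 3 3 0], max=3
Drop 3: O rot1 at col 0 lands with bottom-row=3; cleared 0 line(s) (total 1); column heights now [5 5 3 0], max=5
Drop 4: L rot2 at col 0 lands with bottom-row=5; cleared 0 line(s) (total 1); column heights now [7 7 7 0], max=7
Drop 5: J rot1 at col 0 lands with bottom-row=7; cleared 0 line(s) (total 1); column heights now [10 10 7 0], max=10
Drop 6: S rot0 at col 0 lands with bottom-row=10; cleared 0 line(s) (total 1); column heights now [11 12 12 0], max=12
Drop 7: J rot2 at col 1 lands with bottom-row=11; cleared 0 line(s) (total 1); column heights now [11 13 13 13], max=13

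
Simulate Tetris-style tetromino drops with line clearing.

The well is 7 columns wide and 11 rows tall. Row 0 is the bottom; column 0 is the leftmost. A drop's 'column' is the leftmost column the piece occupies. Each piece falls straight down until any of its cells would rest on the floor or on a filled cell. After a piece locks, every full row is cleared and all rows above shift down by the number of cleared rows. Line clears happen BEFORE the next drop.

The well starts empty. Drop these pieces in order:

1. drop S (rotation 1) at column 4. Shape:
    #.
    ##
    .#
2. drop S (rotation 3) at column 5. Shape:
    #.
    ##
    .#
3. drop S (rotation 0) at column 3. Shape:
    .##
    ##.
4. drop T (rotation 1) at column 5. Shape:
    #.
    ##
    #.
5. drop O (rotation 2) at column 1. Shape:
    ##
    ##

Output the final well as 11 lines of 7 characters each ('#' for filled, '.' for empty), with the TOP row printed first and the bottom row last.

Drop 1: S rot1 at col 4 lands with bottom-row=0; cleared 0 line(s) (total 0); column heights now [0 0 0 0 3 2 0], max=3
Drop 2: S rot3 at col 5 lands with bottom-row=1; cleared 0 line(s) (total 0); column heights now [0 0 0 0 3 4 3], max=4
Drop 3: S rot0 at col 3 lands with bottom-row=3; cleared 0 line(s) (total 0); column heights now [0 0 0 4 5 5 3], max=5
Drop 4: T rot1 at col 5 lands with bottom-row=5; cleared 0 line(s) (total 0); column heights now [0 0 0 4 5 8 7], max=8
Drop 5: O rot2 at col 1 lands with bottom-row=0; cleared 0 line(s) (total 0); column heights now [0 2 2 4 5 8 7], max=8

Answer: .......
.......
.......
.....#.
.....##
.....#.
....##.
...###.
....###
.##.###
.##..#.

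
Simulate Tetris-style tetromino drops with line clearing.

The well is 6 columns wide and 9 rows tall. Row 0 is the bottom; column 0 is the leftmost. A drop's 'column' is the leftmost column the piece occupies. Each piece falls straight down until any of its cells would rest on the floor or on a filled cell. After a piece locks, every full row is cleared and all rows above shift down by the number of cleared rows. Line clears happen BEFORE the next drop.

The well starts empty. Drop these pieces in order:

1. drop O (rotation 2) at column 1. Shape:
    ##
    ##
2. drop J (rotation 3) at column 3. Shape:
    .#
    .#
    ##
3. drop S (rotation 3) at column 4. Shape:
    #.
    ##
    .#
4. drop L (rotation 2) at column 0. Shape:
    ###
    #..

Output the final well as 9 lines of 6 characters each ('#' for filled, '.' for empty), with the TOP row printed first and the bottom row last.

Drop 1: O rot2 at col 1 lands with bottom-row=0; cleared 0 line(s) (total 0); column heights now [0 2 2 0 0 0], max=2
Drop 2: J rot3 at col 3 lands with bottom-row=0; cleared 0 line(s) (total 0); column heights now [0 2 2 1 3 0], max=3
Drop 3: S rot3 at col 4 lands with bottom-row=2; cleared 0 line(s) (total 0); column heights now [0 2 2 1 5 4], max=5
Drop 4: L rot2 at col 0 lands with bottom-row=1; cleared 0 line(s) (total 0); column heights now [3 3 3 1 5 4], max=5

Answer: ......
......
......
......
....#.
....##
###.##
###.#.
.####.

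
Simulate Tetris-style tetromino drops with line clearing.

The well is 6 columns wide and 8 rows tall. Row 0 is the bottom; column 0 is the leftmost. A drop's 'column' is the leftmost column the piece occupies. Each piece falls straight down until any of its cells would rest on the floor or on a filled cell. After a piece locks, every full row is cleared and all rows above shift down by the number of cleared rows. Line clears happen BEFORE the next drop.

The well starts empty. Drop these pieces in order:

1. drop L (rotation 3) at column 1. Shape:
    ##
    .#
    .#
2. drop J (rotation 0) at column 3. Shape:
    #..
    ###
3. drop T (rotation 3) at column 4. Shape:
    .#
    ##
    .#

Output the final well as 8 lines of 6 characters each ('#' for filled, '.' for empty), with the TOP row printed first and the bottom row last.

Answer: ......
......
......
......
.....#
.##.##
..##.#
..####

Derivation:
Drop 1: L rot3 at col 1 lands with bottom-row=0; cleared 0 line(s) (total 0); column heights now [0 3 3 0 0 0], max=3
Drop 2: J rot0 at col 3 lands with bottom-row=0; cleared 0 line(s) (total 0); column heights now [0 3 3 2 1 1], max=3
Drop 3: T rot3 at col 4 lands with bottom-row=1; cleared 0 line(s) (total 0); column heights now [0 3 3 2 3 4], max=4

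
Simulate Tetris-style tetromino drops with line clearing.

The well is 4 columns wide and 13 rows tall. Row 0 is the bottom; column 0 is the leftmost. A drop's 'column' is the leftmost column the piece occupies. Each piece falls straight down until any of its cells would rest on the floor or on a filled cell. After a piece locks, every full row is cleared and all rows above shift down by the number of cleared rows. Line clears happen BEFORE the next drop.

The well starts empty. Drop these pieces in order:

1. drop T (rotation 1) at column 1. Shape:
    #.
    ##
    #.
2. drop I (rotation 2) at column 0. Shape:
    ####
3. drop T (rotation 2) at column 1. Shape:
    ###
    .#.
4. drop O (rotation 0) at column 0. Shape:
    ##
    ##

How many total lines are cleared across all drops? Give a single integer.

Answer: 1

Derivation:
Drop 1: T rot1 at col 1 lands with bottom-row=0; cleared 0 line(s) (total 0); column heights now [0 3 2 0], max=3
Drop 2: I rot2 at col 0 lands with bottom-row=3; cleared 1 line(s) (total 1); column heights now [0 3 2 0], max=3
Drop 3: T rot2 at col 1 lands with bottom-row=2; cleared 0 line(s) (total 1); column heights now [0 4 4 4], max=4
Drop 4: O rot0 at col 0 lands with bottom-row=4; cleared 0 line(s) (total 1); column heights now [6 6 4 4], max=6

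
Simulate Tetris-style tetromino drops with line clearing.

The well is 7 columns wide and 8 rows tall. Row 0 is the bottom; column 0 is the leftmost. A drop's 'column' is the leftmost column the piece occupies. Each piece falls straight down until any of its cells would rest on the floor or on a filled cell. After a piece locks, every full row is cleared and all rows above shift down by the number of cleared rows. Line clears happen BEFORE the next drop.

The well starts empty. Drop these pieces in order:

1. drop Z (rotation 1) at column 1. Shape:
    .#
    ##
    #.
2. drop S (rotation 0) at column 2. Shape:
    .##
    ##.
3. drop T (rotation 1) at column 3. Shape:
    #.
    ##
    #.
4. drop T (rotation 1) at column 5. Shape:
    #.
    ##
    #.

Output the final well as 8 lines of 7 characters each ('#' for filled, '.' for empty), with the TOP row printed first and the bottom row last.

Drop 1: Z rot1 at col 1 lands with bottom-row=0; cleared 0 line(s) (total 0); column heights now [0 2 3 0 0 0 0], max=3
Drop 2: S rot0 at col 2 lands with bottom-row=3; cleared 0 line(s) (total 0); column heights now [0 2 4 5 5 0 0], max=5
Drop 3: T rot1 at col 3 lands with bottom-row=5; cleared 0 line(s) (total 0); column heights now [0 2 4 8 7 0 0], max=8
Drop 4: T rot1 at col 5 lands with bottom-row=0; cleared 0 line(s) (total 0); column heights now [0 2 4 8 7 3 2], max=8

Answer: ...#...
...##..
...#...
...##..
..##...
..#..#.
.##..##
.#...#.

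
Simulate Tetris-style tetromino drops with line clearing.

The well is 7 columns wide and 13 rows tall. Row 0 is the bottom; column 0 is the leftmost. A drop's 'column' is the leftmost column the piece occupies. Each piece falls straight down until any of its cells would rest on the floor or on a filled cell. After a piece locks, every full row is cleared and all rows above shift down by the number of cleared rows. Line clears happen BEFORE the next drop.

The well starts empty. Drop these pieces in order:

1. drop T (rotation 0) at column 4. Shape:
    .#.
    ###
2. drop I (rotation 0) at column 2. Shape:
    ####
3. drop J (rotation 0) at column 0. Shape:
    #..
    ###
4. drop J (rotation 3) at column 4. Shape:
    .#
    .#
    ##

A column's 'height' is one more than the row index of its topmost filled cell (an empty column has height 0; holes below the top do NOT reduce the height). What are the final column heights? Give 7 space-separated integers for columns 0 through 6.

Drop 1: T rot0 at col 4 lands with bottom-row=0; cleared 0 line(s) (total 0); column heights now [0 0 0 0 1 2 1], max=2
Drop 2: I rot0 at col 2 lands with bottom-row=2; cleared 0 line(s) (total 0); column heights now [0 0 3 3 3 3 1], max=3
Drop 3: J rot0 at col 0 lands with bottom-row=3; cleared 0 line(s) (total 0); column heights now [5 4 4 3 3 3 1], max=5
Drop 4: J rot3 at col 4 lands with bottom-row=3; cleared 0 line(s) (total 0); column heights now [5 4 4 3 4 6 1], max=6

Answer: 5 4 4 3 4 6 1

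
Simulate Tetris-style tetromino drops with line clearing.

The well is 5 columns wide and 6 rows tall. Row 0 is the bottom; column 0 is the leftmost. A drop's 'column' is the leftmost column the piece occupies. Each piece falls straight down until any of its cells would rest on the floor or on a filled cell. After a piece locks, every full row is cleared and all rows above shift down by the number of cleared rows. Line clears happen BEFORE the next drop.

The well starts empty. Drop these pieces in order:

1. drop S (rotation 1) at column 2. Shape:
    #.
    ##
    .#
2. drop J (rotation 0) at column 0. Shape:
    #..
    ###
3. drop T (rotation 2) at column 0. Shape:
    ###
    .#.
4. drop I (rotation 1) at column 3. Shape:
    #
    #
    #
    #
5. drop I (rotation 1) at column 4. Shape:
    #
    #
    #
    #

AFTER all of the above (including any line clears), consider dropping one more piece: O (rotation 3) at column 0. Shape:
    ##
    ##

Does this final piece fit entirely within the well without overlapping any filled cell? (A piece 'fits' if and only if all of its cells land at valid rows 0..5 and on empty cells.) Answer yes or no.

Answer: no

Derivation:
Drop 1: S rot1 at col 2 lands with bottom-row=0; cleared 0 line(s) (total 0); column heights now [0 0 3 2 0], max=3
Drop 2: J rot0 at col 0 lands with bottom-row=3; cleared 0 line(s) (total 0); column heights now [5 4 4 2 0], max=5
Drop 3: T rot2 at col 0 lands with bottom-row=4; cleared 0 line(s) (total 0); column heights now [6 6 6 2 0], max=6
Drop 4: I rot1 at col 3 lands with bottom-row=2; cleared 0 line(s) (total 0); column heights now [6 6 6 6 0], max=6
Drop 5: I rot1 at col 4 lands with bottom-row=0; cleared 1 line(s) (total 1); column heights now [5 5 5 5 3], max=5
Test piece O rot3 at col 0 (width 2): heights before test = [5 5 5 5 3]; fits = False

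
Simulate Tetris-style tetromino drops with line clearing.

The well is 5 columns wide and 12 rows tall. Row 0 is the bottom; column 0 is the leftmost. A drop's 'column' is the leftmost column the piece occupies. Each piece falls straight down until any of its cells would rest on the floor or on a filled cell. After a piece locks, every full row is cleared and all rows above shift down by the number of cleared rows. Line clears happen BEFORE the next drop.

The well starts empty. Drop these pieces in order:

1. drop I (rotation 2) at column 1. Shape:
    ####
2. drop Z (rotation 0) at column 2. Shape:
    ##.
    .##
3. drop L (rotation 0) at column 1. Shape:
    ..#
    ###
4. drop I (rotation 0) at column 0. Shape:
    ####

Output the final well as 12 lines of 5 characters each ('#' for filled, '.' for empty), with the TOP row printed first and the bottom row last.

Drop 1: I rot2 at col 1 lands with bottom-row=0; cleared 0 line(s) (total 0); column heights now [0 1 1 1 1], max=1
Drop 2: Z rot0 at col 2 lands with bottom-row=1; cleared 0 line(s) (total 0); column heights now [0 1 3 3 2], max=3
Drop 3: L rot0 at col 1 lands with bottom-row=3; cleared 0 line(s) (total 0); column heights now [0 4 4 5 2], max=5
Drop 4: I rot0 at col 0 lands with bottom-row=5; cleared 0 line(s) (total 0); column heights now [6 6 6 6 2], max=6

Answer: .....
.....
.....
.....
.....
.....
####.
...#.
.###.
..##.
...##
.####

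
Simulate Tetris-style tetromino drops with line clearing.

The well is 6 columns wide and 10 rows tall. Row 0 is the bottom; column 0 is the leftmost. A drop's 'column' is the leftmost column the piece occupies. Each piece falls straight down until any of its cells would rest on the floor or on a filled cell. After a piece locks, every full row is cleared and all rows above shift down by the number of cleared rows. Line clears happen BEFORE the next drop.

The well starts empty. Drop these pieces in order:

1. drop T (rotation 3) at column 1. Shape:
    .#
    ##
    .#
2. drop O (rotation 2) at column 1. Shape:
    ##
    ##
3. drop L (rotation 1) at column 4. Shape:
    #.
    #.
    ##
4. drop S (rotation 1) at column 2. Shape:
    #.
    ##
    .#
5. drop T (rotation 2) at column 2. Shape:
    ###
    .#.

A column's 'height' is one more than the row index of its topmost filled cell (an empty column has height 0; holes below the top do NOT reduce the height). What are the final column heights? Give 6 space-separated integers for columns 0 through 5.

Answer: 0 5 8 8 8 1

Derivation:
Drop 1: T rot3 at col 1 lands with bottom-row=0; cleared 0 line(s) (total 0); column heights now [0 2 3 0 0 0], max=3
Drop 2: O rot2 at col 1 lands with bottom-row=3; cleared 0 line(s) (total 0); column heights now [0 5 5 0 0 0], max=5
Drop 3: L rot1 at col 4 lands with bottom-row=0; cleared 0 line(s) (total 0); column heights now [0 5 5 0 3 1], max=5
Drop 4: S rot1 at col 2 lands with bottom-row=4; cleared 0 line(s) (total 0); column heights now [0 5 7 6 3 1], max=7
Drop 5: T rot2 at col 2 lands with bottom-row=6; cleared 0 line(s) (total 0); column heights now [0 5 8 8 8 1], max=8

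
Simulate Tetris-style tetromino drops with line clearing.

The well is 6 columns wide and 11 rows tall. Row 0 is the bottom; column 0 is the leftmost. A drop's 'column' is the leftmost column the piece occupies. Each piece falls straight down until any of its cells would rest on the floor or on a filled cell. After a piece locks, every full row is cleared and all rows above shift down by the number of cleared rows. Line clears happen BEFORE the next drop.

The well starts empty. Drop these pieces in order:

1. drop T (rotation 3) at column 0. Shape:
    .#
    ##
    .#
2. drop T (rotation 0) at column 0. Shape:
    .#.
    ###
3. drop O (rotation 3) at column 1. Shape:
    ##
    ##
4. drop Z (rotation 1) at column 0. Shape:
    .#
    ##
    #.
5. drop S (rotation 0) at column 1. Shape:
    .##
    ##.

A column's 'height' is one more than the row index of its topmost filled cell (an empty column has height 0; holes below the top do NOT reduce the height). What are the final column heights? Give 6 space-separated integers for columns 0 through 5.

Answer: 8 10 11 11 0 0

Derivation:
Drop 1: T rot3 at col 0 lands with bottom-row=0; cleared 0 line(s) (total 0); column heights now [2 3 0 0 0 0], max=3
Drop 2: T rot0 at col 0 lands with bottom-row=3; cleared 0 line(s) (total 0); column heights now [4 5 4 0 0 0], max=5
Drop 3: O rot3 at col 1 lands with bottom-row=5; cleared 0 line(s) (total 0); column heights now [4 7 7 0 0 0], max=7
Drop 4: Z rot1 at col 0 lands with bottom-row=6; cleared 0 line(s) (total 0); column heights now [8 9 7 0 0 0], max=9
Drop 5: S rot0 at col 1 lands with bottom-row=9; cleared 0 line(s) (total 0); column heights now [8 10 11 11 0 0], max=11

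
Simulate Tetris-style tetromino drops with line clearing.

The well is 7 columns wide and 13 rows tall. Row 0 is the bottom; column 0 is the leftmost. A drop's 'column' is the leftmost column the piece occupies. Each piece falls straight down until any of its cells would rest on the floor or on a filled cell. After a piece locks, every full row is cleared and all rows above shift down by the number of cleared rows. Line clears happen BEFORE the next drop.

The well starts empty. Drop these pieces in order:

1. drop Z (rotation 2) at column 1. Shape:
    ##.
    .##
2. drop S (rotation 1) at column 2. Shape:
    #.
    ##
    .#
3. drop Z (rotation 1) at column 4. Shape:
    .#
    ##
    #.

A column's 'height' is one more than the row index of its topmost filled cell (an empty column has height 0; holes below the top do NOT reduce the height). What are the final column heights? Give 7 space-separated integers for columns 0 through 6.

Drop 1: Z rot2 at col 1 lands with bottom-row=0; cleared 0 line(s) (total 0); column heights now [0 2 2 1 0 0 0], max=2
Drop 2: S rot1 at col 2 lands with bottom-row=1; cleared 0 line(s) (total 0); column heights now [0 2 4 3 0 0 0], max=4
Drop 3: Z rot1 at col 4 lands with bottom-row=0; cleared 0 line(s) (total 0); column heights now [0 2 4 3 2 3 0], max=4

Answer: 0 2 4 3 2 3 0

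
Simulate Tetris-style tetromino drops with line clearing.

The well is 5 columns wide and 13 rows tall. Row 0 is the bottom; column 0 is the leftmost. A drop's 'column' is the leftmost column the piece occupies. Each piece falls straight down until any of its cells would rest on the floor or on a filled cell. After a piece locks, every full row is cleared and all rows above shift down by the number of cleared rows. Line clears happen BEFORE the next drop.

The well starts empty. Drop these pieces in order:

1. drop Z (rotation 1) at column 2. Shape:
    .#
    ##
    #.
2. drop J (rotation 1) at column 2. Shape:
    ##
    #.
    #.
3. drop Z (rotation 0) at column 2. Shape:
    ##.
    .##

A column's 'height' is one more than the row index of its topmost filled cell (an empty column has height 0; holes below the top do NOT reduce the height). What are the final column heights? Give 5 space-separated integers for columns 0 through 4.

Drop 1: Z rot1 at col 2 lands with bottom-row=0; cleared 0 line(s) (total 0); column heights now [0 0 2 3 0], max=3
Drop 2: J rot1 at col 2 lands with bottom-row=2; cleared 0 line(s) (total 0); column heights now [0 0 5 5 0], max=5
Drop 3: Z rot0 at col 2 lands with bottom-row=5; cleared 0 line(s) (total 0); column heights now [0 0 7 7 6], max=7

Answer: 0 0 7 7 6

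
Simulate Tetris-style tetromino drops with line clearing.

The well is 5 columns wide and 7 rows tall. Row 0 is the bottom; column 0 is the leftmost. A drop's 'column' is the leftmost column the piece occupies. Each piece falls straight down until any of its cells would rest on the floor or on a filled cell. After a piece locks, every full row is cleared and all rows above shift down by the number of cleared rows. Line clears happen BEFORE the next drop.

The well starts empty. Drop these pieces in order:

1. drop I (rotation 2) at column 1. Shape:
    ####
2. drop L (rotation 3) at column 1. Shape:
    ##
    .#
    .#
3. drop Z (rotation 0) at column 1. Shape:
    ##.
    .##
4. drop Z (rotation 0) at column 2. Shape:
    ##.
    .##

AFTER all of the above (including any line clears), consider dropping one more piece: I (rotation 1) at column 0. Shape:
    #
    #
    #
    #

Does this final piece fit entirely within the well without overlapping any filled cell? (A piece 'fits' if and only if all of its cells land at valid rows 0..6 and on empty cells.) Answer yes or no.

Drop 1: I rot2 at col 1 lands with bottom-row=0; cleared 0 line(s) (total 0); column heights now [0 1 1 1 1], max=1
Drop 2: L rot3 at col 1 lands with bottom-row=1; cleared 0 line(s) (total 0); column heights now [0 4 4 1 1], max=4
Drop 3: Z rot0 at col 1 lands with bottom-row=4; cleared 0 line(s) (total 0); column heights now [0 6 6 5 1], max=6
Drop 4: Z rot0 at col 2 lands with bottom-row=5; cleared 0 line(s) (total 0); column heights now [0 6 7 7 6], max=7
Test piece I rot1 at col 0 (width 1): heights before test = [0 6 7 7 6]; fits = True

Answer: yes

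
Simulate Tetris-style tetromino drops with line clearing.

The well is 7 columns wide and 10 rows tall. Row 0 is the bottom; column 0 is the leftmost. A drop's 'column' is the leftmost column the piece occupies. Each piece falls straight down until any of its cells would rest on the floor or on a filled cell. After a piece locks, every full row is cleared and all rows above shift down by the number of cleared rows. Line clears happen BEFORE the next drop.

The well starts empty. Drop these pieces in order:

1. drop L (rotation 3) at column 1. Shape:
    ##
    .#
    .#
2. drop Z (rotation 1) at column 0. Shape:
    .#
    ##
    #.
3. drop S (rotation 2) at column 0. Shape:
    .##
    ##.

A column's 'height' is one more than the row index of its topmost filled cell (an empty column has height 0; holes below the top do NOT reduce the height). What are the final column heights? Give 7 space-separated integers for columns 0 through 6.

Answer: 6 7 7 0 0 0 0

Derivation:
Drop 1: L rot3 at col 1 lands with bottom-row=0; cleared 0 line(s) (total 0); column heights now [0 3 3 0 0 0 0], max=3
Drop 2: Z rot1 at col 0 lands with bottom-row=2; cleared 0 line(s) (total 0); column heights now [4 5 3 0 0 0 0], max=5
Drop 3: S rot2 at col 0 lands with bottom-row=5; cleared 0 line(s) (total 0); column heights now [6 7 7 0 0 0 0], max=7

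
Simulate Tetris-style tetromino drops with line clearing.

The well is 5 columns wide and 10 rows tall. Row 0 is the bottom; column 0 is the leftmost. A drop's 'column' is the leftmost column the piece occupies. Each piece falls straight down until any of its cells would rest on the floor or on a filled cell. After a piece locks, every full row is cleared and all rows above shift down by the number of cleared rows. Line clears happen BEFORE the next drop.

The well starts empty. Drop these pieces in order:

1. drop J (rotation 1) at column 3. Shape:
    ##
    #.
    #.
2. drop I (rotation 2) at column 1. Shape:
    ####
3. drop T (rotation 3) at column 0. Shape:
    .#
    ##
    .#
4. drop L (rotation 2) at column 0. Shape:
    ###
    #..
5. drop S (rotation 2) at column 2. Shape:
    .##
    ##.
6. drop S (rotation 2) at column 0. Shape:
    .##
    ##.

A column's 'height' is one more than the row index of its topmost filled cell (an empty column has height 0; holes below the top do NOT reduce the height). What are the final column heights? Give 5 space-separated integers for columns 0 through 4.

Drop 1: J rot1 at col 3 lands with bottom-row=0; cleared 0 line(s) (total 0); column heights now [0 0 0 3 3], max=3
Drop 2: I rot2 at col 1 lands with bottom-row=3; cleared 0 line(s) (total 0); column heights now [0 4 4 4 4], max=4
Drop 3: T rot3 at col 0 lands with bottom-row=4; cleared 0 line(s) (total 0); column heights now [6 7 4 4 4], max=7
Drop 4: L rot2 at col 0 lands with bottom-row=6; cleared 0 line(s) (total 0); column heights now [8 8 8 4 4], max=8
Drop 5: S rot2 at col 2 lands with bottom-row=8; cleared 0 line(s) (total 0); column heights now [8 8 9 10 10], max=10
Drop 6: S rot2 at col 0 lands with bottom-row=8; cleared 0 line(s) (total 0); column heights now [9 10 10 10 10], max=10

Answer: 9 10 10 10 10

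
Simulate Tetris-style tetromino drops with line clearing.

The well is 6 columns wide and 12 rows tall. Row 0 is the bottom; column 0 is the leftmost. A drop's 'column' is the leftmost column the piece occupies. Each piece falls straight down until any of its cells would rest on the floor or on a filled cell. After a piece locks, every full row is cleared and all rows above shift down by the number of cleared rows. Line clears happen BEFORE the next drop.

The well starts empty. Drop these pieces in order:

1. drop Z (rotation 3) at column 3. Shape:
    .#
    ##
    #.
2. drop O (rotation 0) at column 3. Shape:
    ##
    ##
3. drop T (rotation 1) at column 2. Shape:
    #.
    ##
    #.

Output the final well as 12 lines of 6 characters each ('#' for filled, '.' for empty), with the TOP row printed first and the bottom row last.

Answer: ......
......
......
......
......
..#...
..##..
..###.
...##.
....#.
...##.
...#..

Derivation:
Drop 1: Z rot3 at col 3 lands with bottom-row=0; cleared 0 line(s) (total 0); column heights now [0 0 0 2 3 0], max=3
Drop 2: O rot0 at col 3 lands with bottom-row=3; cleared 0 line(s) (total 0); column heights now [0 0 0 5 5 0], max=5
Drop 3: T rot1 at col 2 lands with bottom-row=4; cleared 0 line(s) (total 0); column heights now [0 0 7 6 5 0], max=7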